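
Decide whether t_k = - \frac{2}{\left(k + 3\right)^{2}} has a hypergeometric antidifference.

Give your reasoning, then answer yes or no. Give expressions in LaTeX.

No — key equation has no polynomial f.

The ratio is (k + 3)**2/(k + 4)**2.
Normal form (A,B,C) = (k**2 + 6*k + 9, k**2 + 8*k + 16, 1).
Need (k**2 + 6*k + 9)·f(k+1) − (k**2 + 6*k + 9)·f(k) = 1.
deg f ≤ 0 (via 2,2,0).
Put f(k) = c0: A·f(k+1) − B(k−1)·f(k) − C = -1; need -1 = 0 — inconsistent ⇒ no f, not summable.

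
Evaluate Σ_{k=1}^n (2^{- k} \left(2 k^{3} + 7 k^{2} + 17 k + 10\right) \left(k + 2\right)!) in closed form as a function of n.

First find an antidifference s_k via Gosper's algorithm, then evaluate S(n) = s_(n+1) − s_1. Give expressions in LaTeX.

S(n) = 2^{- n} \left(- 24 \cdot 2^{n} + 2 n^{5} n! + 17 n^{4} n! + 56 n^{3} n! + 91 n^{2} n! + 74 n n! + 24 n!\right)

Compute t_(k+1)/t_k: get (2*k**4 + 19*k**3 + 76*k**2 + 147*k + 108)/(2*(2*k**3 + 7*k**2 + 17*k + 10)).
Normal form (A,B,C) = (k/2 + 3/2, 1, k**3 + 7*k**2/2 + 17*k/2 + 5).
Solve (k/2 + 3/2)·f(k+1) − (1)·f(k) = k**3 + 7*k**2/2 + 17*k/2 + 5.
d = 2 from the (1,0,3) case.
Solving with deg f ≤ 2: f(k) = 2*k**2 + k + 1.
R(k) = B(k−1)·f(k)/C(k) = 2*(2*k**2 + k + 1)/(2*k**3 + 7*k**2 + 17*k + 10); s_k = R·t_k = 2**(1 - k)*(2*k**2 + k + 1)*factorial(k + 2).
s_(k+1) − s_k = (2*k**3 + 7*k**2 + 17*k + 10)*factorial(k + 2)/2**k = t_k.
Σ_(k=1)^n t_k = s_(n+1) − s_(1) = ((2*n**2 + 5*n + 4)*factorial(n + 3)/2**n) − (24), i.e. (-24*2**n + 2*n**5*factorial(n) + 17*n**4*factorial(n) + 56*n**3*factorial(n) + 91*n**2*factorial(n) + 74*n*factorial(n) + 24*factorial(n))/2**n.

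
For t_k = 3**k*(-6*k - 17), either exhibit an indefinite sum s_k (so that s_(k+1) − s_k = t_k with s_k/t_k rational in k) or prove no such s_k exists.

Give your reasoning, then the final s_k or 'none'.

Ratio r(k) = 3*(6*k + 23)/(6*k + 17).
Factor: A=3; B=1; C=k + 17/6.
Solve (3)·f(k+1) − (1)·f(k) = k + 17/6.
Bound: deg f ≤ 1.
Match coefficients ⇒ f(k) = (3*k + 4)/6.
Certificate R = B(k−1)f/C = (3*k + 4)/(6*k + 17) gives s_k = 3**k*(-3*k - 4).
s_(k+1) − s_k = 3**k*(-6*k - 17) = t_k.

s_k = 3**k*(-3*k - 4)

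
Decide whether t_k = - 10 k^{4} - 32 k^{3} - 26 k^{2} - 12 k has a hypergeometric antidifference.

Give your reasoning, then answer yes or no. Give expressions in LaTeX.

Yes. s_k = k \left(- 2 k^{4} - 3 k^{3} + 4 k^{2} - k + 2\right).

Ratio r(k) = (5*k**4 + 36*k**3 + 91*k**2 + 100*k + 40)/(k*(5*k**3 + 16*k**2 + 13*k + 6)).
Take A(k)=1, B(k)=1, C(k)=k**4 + 16*k**3/5 + 13*k**2/5 + 6*k/5.
Set up (1)·f(k+1) − (1)·f(k) − (k**4 + 16*k**3/5 + 13*k**2/5 + 6*k/5) = 0.
From deg A=0, deg B=0, deg C=4: d=5.
Match coefficients ⇒ f(k) = k*(k - 1)*(2*k**3 + 5*k**2 + k + 2)/10.
R(k) = B(k−1)·f(k)/C(k) = (k - 1)*(2*k**3 + 5*k**2 + k + 2)/(2*(5*k**3 + 16*k**2 + 13*k + 6)); s_k = R·t_k = k*(-2*k**4 - 3*k**3 + 4*k**2 - k + 2).
Δs = 2*k*(-5*k**3 - 16*k**2 - 13*k - 6), as required.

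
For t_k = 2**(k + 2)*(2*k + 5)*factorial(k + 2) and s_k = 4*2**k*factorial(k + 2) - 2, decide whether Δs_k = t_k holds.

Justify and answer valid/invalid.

s_(k+1) = 4*2**(k + 1)*factorial(k + 3) - 2
s_(k+1) − s_k = 2**(k + 2)*(2*k + 5)*factorial(k + 2)
(s_(k+1) − s_k) − t_k = 0

Valid — Δs_k = t_k.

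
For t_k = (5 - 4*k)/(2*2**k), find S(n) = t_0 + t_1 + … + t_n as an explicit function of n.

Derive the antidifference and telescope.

t_(k+1)/t_k = (4*k - 1)/(2*(4*k - 5)).
Factor: A=1/2; B=1; C=k - 5/4.
Need (1/2)·f(k+1) − (1)·f(k) = k - 5/4.
From deg A=0, deg B=0, deg C=1: d=1.
Coefficient equations give f(k) = -(4*k - 1)/2.
Get s_k = R·t_k = (4*k - 1)/2**k with R(k) = B(k−1)f(k)/C(k) = -2*(4*k - 1)/(4*k - 5).
Check: Δs_k = (5 - 4*k)/(2*2**k). ✓
s_(n+1) = 2**(-n - 1)*(4*n + 3) and s_(0) = -1, so S(n) = 2**(-n - 1)*(2**(n + 1) + 4*n + 3).

S(n) = 2**(-n - 1)*(2**(n + 1) + 4*n + 3)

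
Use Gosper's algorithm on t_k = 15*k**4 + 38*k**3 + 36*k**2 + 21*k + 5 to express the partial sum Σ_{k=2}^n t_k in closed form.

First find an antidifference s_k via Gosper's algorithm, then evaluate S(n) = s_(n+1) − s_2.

t_(k+1)/t_k = (15*k**4 + 98*k**3 + 240*k**2 + 267*k + 115)/(15*k**4 + 38*k**3 + 36*k**2 + 21*k + 5).
Normal form (A,B,C) = (1, 1, k**4 + 38*k**3/15 + 12*k**2/5 + 7*k/5 + 1/3).
Set up (1)·f(k+1) − (1)·f(k) − (k**4 + 38*k**3/15 + 12*k**2/5 + 7*k/5 + 1/3) = 0.
From deg A=0, deg B=0, deg C=4: d=5.
Coefficient equations give f(k) = k**2*(3*k**3 + 2*k**2 - 2*k + 2)/15.
Get s_k = R·t_k = k**2*(3*k**3 + 2*k**2 - 2*k + 2) with R(k) = B(k−1)f(k)/C(k) = k**2*(3*k**3 + 2*k**2 - 2*k + 2)/(15*k**4 + 38*k**3 + 36*k**2 + 21*k + 5).
Verify: 15*k**4 + 38*k**3 + 36*k**2 + 21*k + 5 matches t_k.
Telescope: S(n) = s_(n+1) − s_(2) = 3*n**5 + 17*n**4 + 36*n**3 + 38*n**2 + 21*n + 5 − (120) = 3*n**5 + 17*n**4 + 36*n**3 + 38*n**2 + 21*n - 115.

S(n) = 3*n**5 + 17*n**4 + 36*n**3 + 38*n**2 + 21*n - 115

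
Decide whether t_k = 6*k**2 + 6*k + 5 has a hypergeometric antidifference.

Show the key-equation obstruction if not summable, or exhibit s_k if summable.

Yes. s_k = k*(2*k**2 + 3).

Step 1: r(k) = (6*k**2 + 18*k + 17)/(6*k**2 + 6*k + 5).
Factor: A=1; B=1; C=k**2 + k + 5/6.
Need (1)·f(k+1) − (1)·f(k) = k**2 + k + 5/6.
Degrees (0,0,2) ⇒ d ≤ 3.
Match coefficients ⇒ f(k) = k*(2*k**2 + 3)/6.
Certificate R = B(k−1)f/C = k*(2*k**2 + 3)/(6*k**2 + 6*k + 5) gives s_k = k*(2*k**2 + 3).
Check: Δs_k = 6*k**2 + 6*k + 5. ✓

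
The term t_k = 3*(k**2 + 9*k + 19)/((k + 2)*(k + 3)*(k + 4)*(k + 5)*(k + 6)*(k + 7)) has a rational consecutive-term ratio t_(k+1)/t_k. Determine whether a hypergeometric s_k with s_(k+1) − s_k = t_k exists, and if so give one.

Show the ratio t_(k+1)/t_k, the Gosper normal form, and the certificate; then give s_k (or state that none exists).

Ratio r(k) = (k + 2)*(9*k + (k + 1)**2 + 28)/((k + 8)*(k**2 + 9*k + 19)).
Normal form (A,B,C) = (k + 2, k + 8, k**2 + 9*k + 19).
Need (k + 2)·f(k+1) − (k + 7)·f(k) = k**2 + 9*k + 19.
Degrees (1,1,2) ⇒ d ≤ 5.
Solving with deg f ≤ 5: f(k) = k*(k + 3)*(k + 5)*(k**2 + 12*k + 44)/144.
So s_k = (B(k−1)f/C)·t_k = (k*(k + 3)*(k + 5)*(k + 7)*(k**2 + 12*k + 44)/(144*(k**2 + 9*k + 19)))·t_k = k*(k**2 + 12*k + 44)/(48*(k**3 + 12*k**2 + 44*k + 48)).
Check: Δs_k = 3*(k**2 + 9*k + 19)/(k**6 + 27*k**5 + 295*k**4 + 1665*k**3 + 5104*k**2 + 8028*k + 5040). ✓

s_k = k*(k**2 + 12*k + 44)/(48*(k**3 + 12*k**2 + 44*k + 48))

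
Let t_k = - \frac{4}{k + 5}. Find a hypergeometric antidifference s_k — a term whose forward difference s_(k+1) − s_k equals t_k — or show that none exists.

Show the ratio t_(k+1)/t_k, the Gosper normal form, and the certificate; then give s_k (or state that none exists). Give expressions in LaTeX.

none (Gosper's algorithm certifies no s_k)

The ratio is (k + 5)/(k + 6).
Take A(k)=k + 5, B(k)=k + 6, C(k)=1.
Solve (k + 5)·f(k+1) − (k + 5)·f(k) = 1.
deg f ≤ 0 (via 1,1,0).
Put f(k) = c0: A·f(k+1) − B(k−1)·f(k) − C = -1; need -1 = 0 — inconsistent ⇒ no f, not summable.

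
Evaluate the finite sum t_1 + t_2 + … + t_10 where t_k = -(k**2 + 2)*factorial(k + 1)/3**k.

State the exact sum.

Σ = -21682714/243

The ratio is (k + 2)*((k + 1)**2 + 2)/(3*(k**2 + 2)).
So A=k/3 + 2/3 and B=1, with C=k**2 + 2.
f must satisfy (k/3 + 2/3)·f(k+1) − (1)·f(k) = k**2 + 2.
Bound: deg f ≤ 1.
Solve for f: f(k) = 3*k (degree 1 ≤ 1).
Certificate R = B(k−1)f/C = 3*k/(k**2 + 2) gives s_k = -3**(1 - k)*k*factorial(k + 1).
s_(k+1) − s_k = -(k**2 + 2)*factorial(k + 1)/3**k = t_k.
Σ_(k=1)^(10) t_k = s_(11) − s_(1) = -21683200/243 − (-2) = -21682714/243.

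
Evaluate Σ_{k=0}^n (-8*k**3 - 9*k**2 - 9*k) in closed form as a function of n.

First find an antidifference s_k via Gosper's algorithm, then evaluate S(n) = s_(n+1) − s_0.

r(k) = (8*k**3 + 33*k**2 + 51*k + 26)/(k*(8*k**2 + 9*k + 9)) after simplifying.
Take A(k)=1, B(k)=1, C(k)=k**3 + 9*k**2/8 + 9*k/8.
Solve (1)·f(k+1) − (1)·f(k) = k**3 + 9*k**2/8 + 9*k/8.
Degrees (0,0,3) ⇒ d ≤ 4.
A polynomial solution: f(k) = k*(k - 1)*(2*k**2 + k + 3)/8.
So s_k = (B(k−1)f/C)·t_k = ((k - 1)*(2*k**2 + k + 3)/(8*k**2 + 9*k + 9))·t_k = k*(-2*k**3 + k**2 - 2*k + 3).
s_(k+1) − s_k = k*(-8*k**2 - 9*k - 9) = t_k.
Evaluate: s_(n+1) = n*(-2*n**3 - 7*n**2 - 11*n - 6); subtract s_(0) = 0 ⇒ S(n) = n*(-2*n**3 - 7*n**2 - 11*n - 6).

S(n) = n*(-2*n**3 - 7*n**2 - 11*n - 6)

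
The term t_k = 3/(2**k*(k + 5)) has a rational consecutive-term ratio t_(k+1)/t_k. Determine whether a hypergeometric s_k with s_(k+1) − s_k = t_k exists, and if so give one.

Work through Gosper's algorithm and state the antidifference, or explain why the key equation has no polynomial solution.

not Gosper-summable; s_k does not exist

Compute t_(k+1)/t_k: get (k + 5)/(2*(k + 6)).
Take A(k)=k/2 + 5/2, B(k)=k + 6, C(k)=1.
Solve (k/2 + 5/2)·f(k+1) − (k + 5)·f(k) = 1.
d = -1 from the (1,1,0) case.
Bound -1 < 0, so the key equation has no polynomial solution.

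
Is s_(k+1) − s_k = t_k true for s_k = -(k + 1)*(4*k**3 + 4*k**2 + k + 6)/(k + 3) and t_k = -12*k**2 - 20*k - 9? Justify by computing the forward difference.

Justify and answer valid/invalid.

s_(k+1) = -(k + 2)*(k + 4*(k + 1)**3 + 4*(k + 1)**2 + 7)/(k + 4)
s_(k+1) − s_k = (-12*k**4 - 88*k**3 - 189*k**2 - 167*k - 66)/(k**2 + 7*k + 12)
(s_(k+1) − s_k) − t_k = 2*(8*k**3 + 52*k**2 + 68*k + 21)/(k**2 + 7*k + 12)

Invalid: residual 2*(8*k**3 + 52*k**2 + 68*k + 21)/(k**2 + 7*k + 12) ≠ 0.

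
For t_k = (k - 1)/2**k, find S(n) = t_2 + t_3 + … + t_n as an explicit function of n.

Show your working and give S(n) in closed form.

S(n) = (2**n - n - 1)/2**n

Ratio r(k) = k/(2*(k - 1)).
Factor: A=1/2; B=1; C=k - 1.
Set up (1/2)·f(k+1) − (1)·f(k) − (k - 1) = 0.
From deg A=0, deg B=0, deg C=1: d=1.
Match coefficients ⇒ f(k) = -2*k.
Certificate R = B(k−1)f/C = -2*k/(k - 1) gives s_k = -2**(1 - k)*k.
Verify: (k - 1)/2**k matches t_k.
Σ_(k=2)^n t_k = s_(n+1) − s_(2) = ((-n - 1)/2**n) − (-1), i.e. (2**n - n - 1)/2**n.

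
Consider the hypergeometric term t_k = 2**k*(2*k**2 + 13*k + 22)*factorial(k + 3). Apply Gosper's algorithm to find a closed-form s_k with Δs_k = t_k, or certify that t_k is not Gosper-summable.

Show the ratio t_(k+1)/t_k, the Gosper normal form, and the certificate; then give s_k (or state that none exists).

s_k = 2**k*(k + 2)*factorial(k + 3)

t_(k+1)/t_k = 2*(2*k**3 + 25*k**2 + 105*k + 148)/(2*k**2 + 13*k + 22).
Take A(k)=2*k + 8, B(k)=1, C(k)=k**2 + 13*k/2 + 11.
f must satisfy (2*k + 8)·f(k+1) − (1)·f(k) = k**2 + 13*k/2 + 11.
Bound: deg f ≤ 1.
A polynomial solution: f(k) = (k + 2)/2.
So s_k = (B(k−1)f/C)·t_k = ((k + 2)/(2*k**2 + 13*k + 22))·t_k = 2**k*(k + 2)*factorial(k + 3).
Check: Δs_k = 2**k*(2*k**2 + 13*k + 22)*factorial(k + 3). ✓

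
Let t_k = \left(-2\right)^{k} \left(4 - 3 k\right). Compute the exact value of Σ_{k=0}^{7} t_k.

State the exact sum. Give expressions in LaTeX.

Σ = 1538

Compute t_(k+1)/t_k: get 2*(1 - 3*k)/(3*k - 4).
So A=-2 and B=1, with C=k - 4/3.
Key eq: (-2)·f(k+1) = (1)·f(k) + (k - 4/3).
From deg A=0, deg B=0, deg C=1: d=1.
Solve for f: f(k) = -(k - 2)/3 (degree 1 ≤ 1).
So s_k = (B(k−1)f/C)·t_k = (-(k - 2)/(3*k - 4))·t_k = (-2)**k*(k - 2).
Check: Δs_k = (-2)**k*(4 - 3*k). ✓
Evaluate s at k=8 and k=0: 1536 and -2; difference 1538.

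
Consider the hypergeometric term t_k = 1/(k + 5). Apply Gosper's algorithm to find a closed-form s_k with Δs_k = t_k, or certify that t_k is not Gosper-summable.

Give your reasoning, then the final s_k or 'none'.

none — t_k is not Gosper-summable

Compute t_(k+1)/t_k: get (k + 5)/(k + 6).
Normal form (A,B,C) = (k + 5, k + 6, 1).
Key eq: (k + 5)·f(k+1) = (k + 5)·f(k) + (1).
Degrees (1,1,0) ⇒ d ≤ 0.
Write f(k) = c0. Then LHS − RHS = -1, requiring -1 = 0: contradictory. No certificate.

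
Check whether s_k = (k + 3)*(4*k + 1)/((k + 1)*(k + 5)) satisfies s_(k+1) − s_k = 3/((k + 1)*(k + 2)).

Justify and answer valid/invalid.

s_(k+1) = (k + 4)*(4*k + 5)/((k + 2)*(k + 6))
s_(k+1) − s_k = (11*k**2 + 45*k + 64)/(k**4 + 14*k**3 + 65*k**2 + 112*k + 60)
(s_(k+1) − s_k) − t_k = 2*(4*k**2 + 6*k - 13)/(k**4 + 14*k**3 + 65*k**2 + 112*k + 60)

Invalid: residual 2*(4*k**2 + 6*k - 13)/(k**4 + 14*k**3 + 65*k**2 + 112*k + 60) ≠ 0.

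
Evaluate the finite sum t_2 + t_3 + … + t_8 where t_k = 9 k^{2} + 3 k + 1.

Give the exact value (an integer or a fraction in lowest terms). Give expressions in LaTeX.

Σ = 1939

r(k) = (9*k**2 + 21*k + 13)/(9*k**2 + 3*k + 1) after simplifying.
Factor: A=1; B=1; C=k**2 + k/3 + 1/9.
Need (1)·f(k+1) − (1)·f(k) = k**2 + k/3 + 1/9.
From deg A=0, deg B=0, deg C=2: d=3.
Solving with deg f ≤ 3: f(k) = k*(3*k**2 - 3*k + 1)/9.
Get s_k = R·t_k = k*(3*k**2 - 3*k + 1) with R(k) = B(k−1)f(k)/C(k) = k*(3*k**2 - 3*k + 1)/(9*k**2 + 3*k + 1).
s_(k+1) − s_k = 9*k**2 + 3*k + 1 = t_k.
Sum = s_(9) − s_(2); s_(9) = 1953, s_(2) = 14 ⇒ 1939.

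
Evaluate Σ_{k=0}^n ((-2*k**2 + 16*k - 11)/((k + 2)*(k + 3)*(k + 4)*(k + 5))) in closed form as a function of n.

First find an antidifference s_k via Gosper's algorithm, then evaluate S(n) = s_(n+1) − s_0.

S(n) = (-n**3 + 4*n**2 - 39*n - 44)/(8*(n**3 + 12*n**2 + 47*n + 60))

Ratio r(k) = -(k + 2)*(16*k - 2*(k + 1)**2 + 5)/((k + 6)*(2*k**2 - 16*k + 11)).
Take A(k)=k + 2, B(k)=k + 6, C(k)=k**2 - 8*k + 11/2.
Need (k + 2)·f(k+1) − (k + 5)·f(k) = k**2 - 8*k + 11/2.
From deg A=1, deg B=1, deg C=2: d=3.
Match coefficients ⇒ f(k) = k*(k**2 - 7*k + 50)/16.
Then R = B(k−1)f/C = k*(k + 5)*(k**2 - 7*k + 50)/(8*(2*k**2 - 16*k + 11)), so s_k = R(k)·t_k = k*(-k**2 + 7*k - 50)/(8*(k + 2)*(k + 3)*(k + 4)).
Verify: (-2*k**2 + 16*k - 11)/(k**4 + 14*k**3 + 71*k**2 + 154*k + 120) matches t_k.
s_(n+1) = (-n**3 + 4*n**2 - 39*n - 44)/(8*(n**3 + 12*n**2 + 47*n + 60)) and s_(0) = 0, so S(n) = (-n**3 + 4*n**2 - 39*n - 44)/(8*(n**3 + 12*n**2 + 47*n + 60)).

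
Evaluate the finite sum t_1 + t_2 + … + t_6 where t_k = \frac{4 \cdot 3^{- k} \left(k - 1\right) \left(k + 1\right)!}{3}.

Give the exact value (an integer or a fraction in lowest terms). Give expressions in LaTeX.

t_(k+1)/t_k = k*(k + 2)/(3*(k - 1)).
Take A(k)=k/3 + 2/3, B(k)=1, C(k)=k - 1.
Solve (k/3 + 2/3)·f(k+1) − (1)·f(k) = k - 1.
d = 0 from the (1,0,1) case.
Coefficient equations give f(k) = 3.
Get s_k = R·t_k = 4*factorial(k + 1)/3**k with R(k) = B(k−1)f(k)/C(k) = 3/(k - 1).
Δs = 4*(k - 1)*factorial(k + 1)/(3*3**k), as required.
Sum = s_(7) − s_(1); s_(7) = 17920/243, s_(1) = 8/3 ⇒ 17272/243.

Σ = 17272/243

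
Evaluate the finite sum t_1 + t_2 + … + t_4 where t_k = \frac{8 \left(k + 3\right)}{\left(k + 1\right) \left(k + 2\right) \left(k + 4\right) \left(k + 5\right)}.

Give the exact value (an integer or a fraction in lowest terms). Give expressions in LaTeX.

The ratio is (k + 1)*(k + 4)**2/((k + 3)**2*(k + 6)).
Normal form (A,B,C) = (k + 1, k + 6, k**2 + 6*k + 9).
Solve (k + 1)·f(k+1) − (k + 5)·f(k) = k**2 + 6*k + 9.
Bound: deg f ≤ 4.
Match coefficients ⇒ f(k) = k*(k + 2)*(k + 3)*(k + 5)/8.
So s_k = (B(k−1)f/C)·t_k = (k*(k + 2)*(k + 5)**2/(8*(k + 3)))·t_k = k*(k + 5)/(k**2 + 5*k + 4).
Verify: 8*(k + 3)/(k**4 + 12*k**3 + 49*k**2 + 78*k + 40) matches t_k.
Sum = s_(5) − s_(1); s_(5) = 25/27, s_(1) = 3/5 ⇒ 44/135.

Σ = 44/135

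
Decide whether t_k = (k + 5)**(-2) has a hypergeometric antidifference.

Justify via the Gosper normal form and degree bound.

Compute t_(k+1)/t_k: get (k + 5)**2/(k + 6)**2.
Factor: A=k**2 + 10*k + 25; B=k**2 + 12*k + 36; C=1.
Key eq: (k**2 + 10*k + 25)·f(k+1) = (k**2 + 10*k + 25)·f(k) + (1).
deg f ≤ 0 (via 2,2,0).
Generic f = c0 gives residual -1; -1 = 0 cannot hold, so t_k is not Gosper-summable.

No — key equation has no polynomial f.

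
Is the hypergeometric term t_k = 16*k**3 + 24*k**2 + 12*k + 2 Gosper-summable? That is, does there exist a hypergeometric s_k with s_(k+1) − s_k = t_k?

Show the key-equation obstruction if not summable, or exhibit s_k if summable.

Yes. s_k = k**2*(4*k**2 - 2).

The ratio is (8*k**3 + 36*k**2 + 54*k + 27)/(8*k**3 + 12*k**2 + 6*k + 1).
Normal form (A,B,C) = (1, 1, k**3 + 3*k**2/2 + 3*k/4 + 1/8).
Set up (1)·f(k+1) − (1)·f(k) − (k**3 + 3*k**2/2 + 3*k/4 + 1/8) = 0.
From deg A=0, deg B=0, deg C=3: d=4.
Solving with deg f ≤ 4: f(k) = k**2*(2*k**2 - 1)/8.
So s_k = (B(k−1)f/C)·t_k = (k**2*(2*k**2 - 1)/(2*k + 1)**3)·t_k = k**2*(4*k**2 - 2).
Check: Δs_k = 16*k**3 + 24*k**2 + 12*k + 2. ✓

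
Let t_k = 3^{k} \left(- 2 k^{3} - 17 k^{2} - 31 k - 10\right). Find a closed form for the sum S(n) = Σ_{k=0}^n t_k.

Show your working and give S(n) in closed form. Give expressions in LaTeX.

Compute t_(k+1)/t_k: get 3*(2*k**3 + 23*k**2 + 71*k + 60)/(2*k**3 + 17*k**2 + 31*k + 10).
Factor: A=3; B=1; C=k**3 + 17*k**2/2 + 31*k/2 + 5.
Need (3)·f(k+1) − (1)·f(k) = k**3 + 17*k**2/2 + 31*k/2 + 5.
d = 3 from the (0,0,3) case.
Solving with deg f ≤ 3: f(k) = (k**3 + 4*k**2 - k - 1)/2.
Then R = B(k−1)f/C = (k**3 + 4*k**2 - k - 1)/((k + 2)*(2*k**2 + 13*k + 5)), so s_k = R(k)·t_k = 3**k*(-k**3 - 4*k**2 + k + 1).
Check: Δs_k = 3**k*(-2*k**3 - 17*k**2 - 31*k - 10). ✓
Telescope: S(n) = s_(n+1) − s_(0) = 3**(n + 1)*(-n**3 - 7*n**2 - 10*n - 3) − (1) = -3*3**n*n**3 - 21*3**n*n**2 - 30*3**n*n - 9*3**n - 1.

S(n) = - 3 \cdot 3^{n} n^{3} - 21 \cdot 3^{n} n^{2} - 30 \cdot 3^{n} n - 9 \cdot 3^{n} - 1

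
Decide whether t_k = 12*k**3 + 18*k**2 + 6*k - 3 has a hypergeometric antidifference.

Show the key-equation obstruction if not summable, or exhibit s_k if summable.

r(k) = (4*k**3 + 18*k**2 + 26*k + 11)/(4*k**3 + 6*k**2 + 2*k - 1) after simplifying.
So A=1 and B=1, with C=k**3 + 3*k**2/2 + k/2 - 1/4.
Set up (1)·f(k+1) − (1)·f(k) − (k**3 + 3*k**2/2 + k/2 - 1/4) = 0.
Bound: deg f ≤ 4.
Solving with deg f ≤ 4: f(k) = k*(k**3 - k - 1)/4.
R(k) = B(k−1)·f(k)/C(k) = k*(k**3 - k - 1)/(4*k**3 + 6*k**2 + 2*k - 1); s_k = R·t_k = 3*k*(k**3 - k - 1).
Δs = 12*k**3 + 18*k**2 + 6*k - 3, as required.

Yes. s_k = 3*k*(k**3 - k - 1).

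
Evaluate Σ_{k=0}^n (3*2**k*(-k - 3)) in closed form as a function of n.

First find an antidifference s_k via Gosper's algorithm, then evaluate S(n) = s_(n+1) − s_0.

S(n) = -6*2**n*n - 12*2**n + 3

Ratio r(k) = 2*(k + 4)/(k + 3).
Normal form (A,B,C) = (2, 1, k + 3).
f must satisfy (2)·f(k+1) − (1)·f(k) = k + 3.
deg f ≤ 1 (via 0,0,1).
Solving with deg f ≤ 1: f(k) = k + 1.
Then R = B(k−1)f/C = (k + 1)/(k + 3), so s_k = R(k)·t_k = 3*2**k*(-k - 1).
s_(k+1) − s_k = 3*2**k*(-k - 3) = t_k.
Telescope: S(n) = s_(n+1) − s_(0) = 6*2**n*(-n - 2) − (-3) = -6*2**n*n - 12*2**n + 3.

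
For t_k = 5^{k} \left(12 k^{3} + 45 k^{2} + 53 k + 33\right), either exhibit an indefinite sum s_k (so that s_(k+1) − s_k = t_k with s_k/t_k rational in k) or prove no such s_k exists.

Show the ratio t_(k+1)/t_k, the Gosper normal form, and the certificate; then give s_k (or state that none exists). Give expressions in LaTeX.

t_(k+1)/t_k = 5*(12*k**3 + 81*k**2 + 179*k + 143)/(12*k**3 + 45*k**2 + 53*k + 33).
Normal form (A,B,C) = (5, 1, k**3 + 15*k**2/4 + 53*k/12 + 11/4).
f must satisfy (5)·f(k+1) − (1)·f(k) = k**3 + 15*k**2/4 + 53*k/12 + 11/4.
From deg A=0, deg B=0, deg C=3: d=3.
Match coefficients ⇒ f(k) = (3*k**3 + 2*k + 2)/12.
So s_k = (B(k−1)f/C)·t_k = ((3*k**3 + 2*k + 2)/(12*k**3 + 45*k**2 + 53*k + 33))·t_k = 5**k*(3*k**3 + 2*k + 2).
Verify: 5**k*(12*k**3 + 45*k**2 + 53*k + 33) matches t_k.

s_k = 5^{k} \left(3 k^{3} + 2 k + 2\right)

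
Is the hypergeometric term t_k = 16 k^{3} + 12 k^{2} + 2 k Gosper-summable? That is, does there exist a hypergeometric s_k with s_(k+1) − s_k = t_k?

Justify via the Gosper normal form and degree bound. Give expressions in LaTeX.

Ratio r(k) = (8*k**3 + 30*k**2 + 37*k + 15)/(k*(8*k**2 + 6*k + 1)).
Factor: A=1; B=1; C=k**3 + 3*k**2/4 + k/8.
Solve (1)·f(k+1) − (1)·f(k) = k**3 + 3*k**2/4 + k/8.
From deg A=0, deg B=0, deg C=3: d=4.
Match coefficients ⇒ f(k) = k*(k - 1)*(2*k - 1)*(2*k + 1)/16.
Certificate R = B(k−1)f/C = (k - 1)*(2*k - 1)/(2*(4*k + 1)) gives s_k = k*(4*k**3 - 4*k**2 - k + 1).
s_(k+1) − s_k = 2*k*(8*k**2 + 6*k + 1) = t_k.

Yes. s_k = k \left(4 k^{3} - 4 k^{2} - k + 1\right).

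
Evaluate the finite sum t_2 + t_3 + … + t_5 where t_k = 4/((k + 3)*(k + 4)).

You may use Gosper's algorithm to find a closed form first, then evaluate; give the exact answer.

Compute t_(k+1)/t_k: get (k + 3)/(k + 5).
Gosper form: A/B · C(k+1)/C(k) with A=k + 3, B=k + 5, C=1.
Set up (k + 3)·f(k+1) − (k + 4)·f(k) − (1) = 0.
d = 1 from the (1,1,0) case.
Solving with deg f ≤ 1: f(k) = k/3.
Certificate R = B(k−1)f/C = k*(k + 4)/3 gives s_k = 4*k/(3*(k + 3)).
Verify: 4/(k**2 + 7*k + 12) matches t_k.
Evaluate s at k=6 and k=2: 8/9 and 8/15; difference 16/45.

Σ = 16/45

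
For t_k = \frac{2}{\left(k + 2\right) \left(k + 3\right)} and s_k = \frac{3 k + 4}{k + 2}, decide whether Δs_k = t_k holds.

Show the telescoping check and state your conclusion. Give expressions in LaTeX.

s_(k+1) = (3*k + 7)/(k + 3)
s_(k+1) − s_k = 2/(k**2 + 5*k + 6)
(s_(k+1) − s_k) − t_k = 0

Valid: the claim telescopes to t_k.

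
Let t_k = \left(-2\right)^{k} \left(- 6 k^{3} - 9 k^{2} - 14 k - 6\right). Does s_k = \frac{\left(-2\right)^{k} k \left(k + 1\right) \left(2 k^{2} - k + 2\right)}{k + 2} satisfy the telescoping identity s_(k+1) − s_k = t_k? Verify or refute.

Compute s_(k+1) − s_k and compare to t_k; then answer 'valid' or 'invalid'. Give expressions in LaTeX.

s_(k+1) = (-2)**(k + 1)*(k + 1)*(k + 2)*(-k + 2*(k + 1)**2 + 1)/(k + 3)
s_(k+1) − s_k = (-2)**k*(-6*k**5 - 33*k**4 - 72*k**3 - 99*k**2 - 78*k - 24)/(k**2 + 5*k + 6)
(s_(k+1) − s_k) − t_k = (-2)**k*(6*k**4 + 23*k**3 + 31*k**2 + 36*k + 12)/(k**2 + 5*k + 6)

Invalid: residual \frac{\left(-2\right)^{k} \left(6 k^{4} + 23 k^{3} + 31 k^{2} + 36 k + 12\right)}{k^{2} + 5 k + 6} ≠ 0.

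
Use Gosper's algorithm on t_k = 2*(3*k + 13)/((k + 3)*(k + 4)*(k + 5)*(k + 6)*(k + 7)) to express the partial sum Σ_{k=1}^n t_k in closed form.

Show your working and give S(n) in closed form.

S(n) = n*(n**2 + 17*n + 94)/(84*(n**3 + 17*n**2 + 94*n + 168))

Compute t_(k+1)/t_k: get (k + 3)*(3*k + 16)/((k + 8)*(3*k + 13)).
Take A(k)=k + 3, B(k)=k + 8, C(k)=k + 13/3.
f must satisfy (k + 3)·f(k+1) − (k + 7)·f(k) = k + 13/3.
Degrees (1,1,1) ⇒ d ≤ 4.
Match coefficients ⇒ f(k) = k*(k + 4)*(k**2 + 14*k + 63)/270.
Get s_k = R·t_k = k*(k**2 + 14*k + 63)/(45*(k**3 + 14*k**2 + 63*k + 90)) with R(k) = B(k−1)f(k)/C(k) = k*(k + 4)*(k + 7)*(k**2 + 14*k + 63)/(90*(3*k + 13)).
Δs = 2*(3*k + 13)/(k**5 + 25*k**4 + 245*k**3 + 1175*k**2 + 2754*k + 2520), as required.
s_(n+1) = (n**3 + 17*n**2 + 94*n + 78)/(45*(n**3 + 17*n**2 + 94*n + 168)) and s_(1) = 13/1260, so S(n) = n*(n**2 + 17*n + 94)/(84*(n**3 + 17*n**2 + 94*n + 168)).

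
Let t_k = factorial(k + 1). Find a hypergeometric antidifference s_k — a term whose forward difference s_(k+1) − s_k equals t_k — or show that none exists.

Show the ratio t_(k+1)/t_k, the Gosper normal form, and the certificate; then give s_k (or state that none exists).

The ratio is k + 2.
Take A(k)=k + 2, B(k)=1, C(k)=1.
Need (k + 2)·f(k+1) − (1)·f(k) = 1.
deg f ≤ -1 (via 1,0,0).
Negative degree bound (-1): no f exists, t_k not Gosper-summable.

no hypergeometric antidifference exists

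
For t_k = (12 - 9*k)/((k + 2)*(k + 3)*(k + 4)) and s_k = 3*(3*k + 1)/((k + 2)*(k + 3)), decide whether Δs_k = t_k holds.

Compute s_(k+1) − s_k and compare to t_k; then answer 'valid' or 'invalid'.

Valid — Δs_k = t_k.

s_(k+1) = 3*(3*k + 4)/((k + 3)*(k + 4))
s_(k+1) − s_k = 3*(4 - 3*k)/(k**3 + 9*k**2 + 26*k + 24)
(s_(k+1) − s_k) − t_k = 0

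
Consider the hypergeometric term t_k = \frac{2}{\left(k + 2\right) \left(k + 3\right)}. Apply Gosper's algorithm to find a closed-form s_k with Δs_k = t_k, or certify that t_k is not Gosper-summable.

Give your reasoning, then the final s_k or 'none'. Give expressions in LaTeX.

s_k = \frac{k}{k + 2}

Step 1: r(k) = (k + 2)/(k + 4).
A = k + 2, B = k + 4, C = 1.
Key eq: (k + 2)·f(k+1) = (k + 3)·f(k) + (1).
Bound: deg f ≤ 1.
Solving with deg f ≤ 1: f(k) = k/2.
R(k) = B(k−1)·f(k)/C(k) = k*(k + 3)/2; s_k = R·t_k = k/(k + 2).
Check: Δs_k = 2/(k**2 + 5*k + 6). ✓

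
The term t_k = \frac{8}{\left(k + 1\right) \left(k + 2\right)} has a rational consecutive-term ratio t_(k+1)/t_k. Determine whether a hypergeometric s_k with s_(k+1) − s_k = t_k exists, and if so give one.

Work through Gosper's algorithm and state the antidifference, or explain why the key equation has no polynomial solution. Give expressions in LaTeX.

Ratio r(k) = (k + 1)/(k + 3).
Gosper form: A/B · C(k+1)/C(k) with A=k + 1, B=k + 3, C=1.
Solve (k + 1)·f(k+1) − (k + 2)·f(k) = 1.
d = 1 from the (1,1,0) case.
Solving with deg f ≤ 1: f(k) = k.
Certificate R = B(k−1)f/C = k*(k + 2) gives s_k = 8*k/(k + 1).
Verify: 8/(k**2 + 3*k + 2) matches t_k.

s_k = \frac{8 k}{k + 1}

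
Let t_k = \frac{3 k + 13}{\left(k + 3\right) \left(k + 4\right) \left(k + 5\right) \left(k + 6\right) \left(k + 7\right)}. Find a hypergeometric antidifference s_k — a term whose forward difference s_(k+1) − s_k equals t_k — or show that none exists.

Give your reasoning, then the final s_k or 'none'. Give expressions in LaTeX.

Ratio r(k) = (k + 3)*(3*k + 16)/((k + 8)*(3*k + 13)).
So A=k + 3 and B=k + 8, with C=k + 13/3.
Solve (k + 3)·f(k+1) − (k + 7)·f(k) = k + 13/3.
Bound: deg f ≤ 4.
Solve for f: f(k) = k*(k + 4)*(k**2 + 14*k + 63)/270 (degree 4 ≤ 4).
R(k) = B(k−1)·f(k)/C(k) = k*(k + 4)*(k + 7)*(k**2 + 14*k + 63)/(90*(3*k + 13)); s_k = R·t_k = k*(k**2 + 14*k + 63)/(90*(k**3 + 14*k**2 + 63*k + 90)).
Δs = (3*k + 13)/(k**5 + 25*k**4 + 245*k**3 + 1175*k**2 + 2754*k + 2520), as required.

s_k = \frac{k \left(k^{2} + 14 k + 63\right)}{90 \left(k^{3} + 14 k^{2} + 63 k + 90\right)}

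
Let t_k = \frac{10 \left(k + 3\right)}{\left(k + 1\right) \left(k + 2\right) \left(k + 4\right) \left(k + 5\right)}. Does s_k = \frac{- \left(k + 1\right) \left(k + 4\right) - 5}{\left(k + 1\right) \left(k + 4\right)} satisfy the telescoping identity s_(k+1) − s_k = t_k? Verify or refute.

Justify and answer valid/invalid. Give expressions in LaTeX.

valid; difference matches t_k

s_(k+1) = (-(k + 2)*(k + 5) - 5)/((k + 2)*(k + 5))
s_(k+1) − s_k = 10*(k + 3)/(k**4 + 12*k**3 + 49*k**2 + 78*k + 40)
(s_(k+1) − s_k) − t_k = 0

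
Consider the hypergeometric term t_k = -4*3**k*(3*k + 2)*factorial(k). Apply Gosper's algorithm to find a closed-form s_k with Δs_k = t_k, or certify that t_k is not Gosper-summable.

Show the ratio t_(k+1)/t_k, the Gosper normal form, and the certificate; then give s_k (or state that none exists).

s_k = -4*3**k*factorial(k)

Compute t_(k+1)/t_k: get 3*(k + 1)*(3*k + 5)/(3*k + 2).
Normal form (A,B,C) = (3*k + 3, 1, k + 2/3).
Need (3*k + 3)·f(k+1) − (1)·f(k) = k + 2/3.
deg f ≤ 0 (via 1,0,1).
Match coefficients ⇒ f(k) = 1/3.
Certificate R = B(k−1)f/C = 1/(3*k + 2) gives s_k = -4*3**k*factorial(k).
Check: Δs_k = -4*3**k*(3*k + 2)*factorial(k). ✓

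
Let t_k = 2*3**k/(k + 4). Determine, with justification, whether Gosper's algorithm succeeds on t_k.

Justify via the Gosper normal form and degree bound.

Step 1: r(k) = 3*(k + 4)/(k + 5).
A = 3*k + 12, B = k + 5, C = 1.
Need (3*k + 12)·f(k+1) − (k + 4)·f(k) = 1.
deg f ≤ -1 (via 1,1,0).
Negative degree bound (-1): no f exists, t_k not Gosper-summable.

No. Not Gosper-summable.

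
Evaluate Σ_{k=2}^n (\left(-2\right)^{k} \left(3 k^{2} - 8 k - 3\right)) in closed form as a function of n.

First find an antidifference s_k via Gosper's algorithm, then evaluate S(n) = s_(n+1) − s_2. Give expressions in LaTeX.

S(n) = 2 \left(-2\right)^{n} n^{2} - 4 \left(-2\right)^{n} n - 4 \left(-2\right)^{n} - 12

Compute t_(k+1)/t_k: get 2*(-3*k**2 + 2*k + 8)/(3*k**2 - 8*k - 3).
Normal form (A,B,C) = (-2, 1, k**2 - 8*k/3 - 1).
Need (-2)·f(k+1) − (1)·f(k) = k**2 - 8*k/3 - 1.
Bound: deg f ≤ 2.
Solving with deg f ≤ 2: f(k) = -(k**2 - 4*k + 1)/3.
Then R = B(k−1)f/C = -(k**2 - 4*k + 1)/((k - 3)*(3*k + 1)), so s_k = R(k)·t_k = (-2)**k*(-k**2 + 4*k - 1).
Δs = (-2)**k*(3*k**2 - 8*k - 3), as required.
Telescope: S(n) = s_(n+1) − s_(2) = (-2)**(n + 1)*(-n**2 + 2*n + 2) − (12) = 2*(-2)**n*n**2 - 4*(-2)**n*n - 4*(-2)**n - 12.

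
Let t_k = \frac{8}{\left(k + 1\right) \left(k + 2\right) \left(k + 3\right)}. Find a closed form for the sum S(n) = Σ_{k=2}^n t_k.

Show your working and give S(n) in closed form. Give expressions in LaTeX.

r(k) = (k + 1)/(k + 4) after simplifying.
Gosper form: A/B · C(k+1)/C(k) with A=k + 1, B=k + 4, C=1.
f must satisfy (k + 1)·f(k+1) − (k + 3)·f(k) = 1.
deg f ≤ 2 (via 1,1,0).
Solve for f: f(k) = k*(k + 3)/4 (degree 2 ≤ 2).
Then R = B(k−1)f/C = k*(k + 3)**2/4, so s_k = R(k)·t_k = 2*k*(k + 3)/((k + 1)*(k + 2)).
Δs = 8/(k**3 + 6*k**2 + 11*k + 6), as required.
Σ_(k=2)^n t_k = s_(n+1) − s_(2) = (2*(n**2 + 5*n + 4)/(n**2 + 5*n + 6)) − (5/3), i.e. (n**2 + 5*n - 6)/(3*(n**2 + 5*n + 6)).

S(n) = \frac{n^{2} + 5 n - 6}{3 \left(n^{2} + 5 n + 6\right)}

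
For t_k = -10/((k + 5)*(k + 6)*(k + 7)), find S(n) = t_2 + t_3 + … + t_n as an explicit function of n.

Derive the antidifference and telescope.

S(n) = 5*(-n**2 - 13*n + 14)/(56*(n**2 + 13*n + 42))

Step 1: r(k) = (k + 5)/(k + 8).
Factor: A=k + 5; B=k + 8; C=1.
Solve (k + 5)·f(k+1) − (k + 7)·f(k) = 1.
From deg A=1, deg B=1, deg C=0: d=2.
A polynomial solution: f(k) = k*(k + 11)/60.
Certificate R = B(k−1)f/C = k*(k + 7)*(k + 11)/60 gives s_k = k*(-k - 11)/(6*(k + 5)*(k + 6)).
Verify: -10/(k**3 + 18*k**2 + 107*k + 210) matches t_k.
s_(n+1) = (-n**2 - 13*n - 12)/(6*(n**2 + 13*n + 42)) and s_(2) = -13/168, so S(n) = 5*(-n**2 - 13*n + 14)/(56*(n**2 + 13*n + 42)).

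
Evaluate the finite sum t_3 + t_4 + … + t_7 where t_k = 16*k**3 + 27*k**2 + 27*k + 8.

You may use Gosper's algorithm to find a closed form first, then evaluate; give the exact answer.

Σ = 16760

t_(k+1)/t_k = (16*k**3 + 75*k**2 + 129*k + 78)/(16*k**3 + 27*k**2 + 27*k + 8).
Normal form (A,B,C) = (1, 1, k**3 + 27*k**2/16 + 27*k/16 + 1/2).
f must satisfy (1)·f(k+1) − (1)·f(k) = k**3 + 27*k**2/16 + 27*k/16 + 1/2.
Bound: deg f ≤ 4.
Coefficient equations give f(k) = k*(4*k**3 + k**2 + 4*k - 1)/16.
Certificate R = B(k−1)f/C = k*(4*k**3 + k**2 + 4*k - 1)/(16*k**3 + 27*k**2 + 27*k + 8) gives s_k = k*(4*k**3 + k**2 + 4*k - 1).
s_(k+1) − s_k = 16*k**3 + 27*k**2 + 27*k + 8 = t_k.
Evaluate s at k=8 and k=3: 17144 and 384; difference 16760.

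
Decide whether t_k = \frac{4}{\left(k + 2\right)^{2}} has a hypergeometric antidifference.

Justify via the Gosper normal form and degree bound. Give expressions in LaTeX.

No — key equation has no polynomial f.

The ratio is (k + 2)**2/(k + 3)**2.
So A=k**2 + 4*k + 4 and B=k**2 + 6*k + 9, with C=1.
Key eq: (k**2 + 4*k + 4)·f(k+1) = (k**2 + 4*k + 4)·f(k) + (1).
From deg A=2, deg B=2, deg C=0: d=0.
f = c0 ⇒ A·f(k+1) − B(k−1)·f(k) − C = -1. The system {-1 = 0} is inconsistent; no antidifference.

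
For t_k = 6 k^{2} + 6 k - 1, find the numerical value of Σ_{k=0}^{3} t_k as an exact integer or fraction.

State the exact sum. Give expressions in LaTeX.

r(k) = (6*k**2 + 18*k + 11)/(6*k**2 + 6*k - 1) after simplifying.
Take A(k)=1, B(k)=1, C(k)=k**2 + k - 1/6.
Set up (1)·f(k+1) − (1)·f(k) − (k**2 + k - 1/6) = 0.
deg f ≤ 3 (via 0,0,2).
Solve for f: f(k) = k*(2*k**2 - 3)/6 (degree 3 ≤ 3).
Certificate R = B(k−1)f/C = k*(2*k**2 - 3)/(6*k**2 + 6*k - 1) gives s_k = k*(2*k**2 - 3).
s_(k+1) − s_k = 6*k**2 + 6*k - 1 = t_k.
Sum = s_(4) − s_(0); s_(4) = 116, s_(0) = 0 ⇒ 116.

Σ = 116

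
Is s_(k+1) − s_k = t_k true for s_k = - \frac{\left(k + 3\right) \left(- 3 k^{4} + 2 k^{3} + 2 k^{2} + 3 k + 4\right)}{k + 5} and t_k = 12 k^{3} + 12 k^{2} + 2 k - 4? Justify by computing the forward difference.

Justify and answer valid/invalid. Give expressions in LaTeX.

s_(k+1) = (3*k**5 + 22*k**4 + 50*k**3 + 39*k**2 - 12*k - 32)/(k + 6)
s_(k+1) − s_k = 2*(6*k**5 + 63*k**4 + 173*k**3 + 125*k**2 - k - 44)/(k**2 + 11*k + 30)
(s_(k+1) − s_k) − t_k = 2*(-9*k**4 - 74*k**3 - 64*k**2 - 9*k + 16)/(k**2 + 11*k + 30)

Invalid: residual \frac{2 \left(- 9 k^{4} - 74 k^{3} - 64 k^{2} - 9 k + 16\right)}{k^{2} + 11 k + 30} ≠ 0.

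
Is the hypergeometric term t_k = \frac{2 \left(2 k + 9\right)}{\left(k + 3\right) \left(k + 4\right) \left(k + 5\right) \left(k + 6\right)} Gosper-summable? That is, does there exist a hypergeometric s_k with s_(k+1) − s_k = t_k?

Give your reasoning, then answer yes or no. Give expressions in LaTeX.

Yes. s_k = \frac{2 k \left(k + 8\right)}{15 \left(k^{2} + 8 k + 15\right)}.

r(k) = (k + 3)*(2*k + 11)/((k + 7)*(2*k + 9)) after simplifying.
Normal form (A,B,C) = (k + 3, k + 7, k + 9/2).
f must satisfy (k + 3)·f(k+1) − (k + 6)·f(k) = k + 9/2.
From deg A=1, deg B=1, deg C=1: d=3.
Coefficient equations give f(k) = k*(k + 4)*(k + 8)/30.
Then R = B(k−1)f/C = k*(k + 4)*(k + 6)*(k + 8)/(15*(2*k + 9)), so s_k = R(k)·t_k = 2*k*(k + 8)/(15*(k**2 + 8*k + 15)).
Check: Δs_k = 2*(2*k + 9)/(k**4 + 18*k**3 + 119*k**2 + 342*k + 360). ✓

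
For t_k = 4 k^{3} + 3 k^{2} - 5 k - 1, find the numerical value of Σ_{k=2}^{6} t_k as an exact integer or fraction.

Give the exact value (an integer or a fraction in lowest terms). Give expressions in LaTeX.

Σ = 1925

Step 1: r(k) = (4*k**3 + 15*k**2 + 13*k + 1)/(4*k**3 + 3*k**2 - 5*k - 1).
Gosper form: A/B · C(k+1)/C(k) with A=1, B=1, C=k**3 + 3*k**2/4 - 5*k/4 - 1/4.
Set up (1)·f(k+1) − (1)·f(k) − (k**3 + 3*k**2/4 - 5*k/4 - 1/4) = 0.
Degrees (0,0,3) ⇒ d ≤ 4.
Match coefficients ⇒ f(k) = k*(k - 2)*(k**2 + k - 1)/4.
Then R = B(k−1)f/C = k*(k - 2)*(k**2 + k - 1)/(4*k**3 + 3*k**2 - 5*k - 1), so s_k = R(k)·t_k = k*(k**3 - k**2 - 3*k + 2).
Δs = 4*k**3 + 3*k**2 - 5*k - 1, as required.
Telescoping: Σ = s_(7) − s_(2) = 1925 − (0) = 1925.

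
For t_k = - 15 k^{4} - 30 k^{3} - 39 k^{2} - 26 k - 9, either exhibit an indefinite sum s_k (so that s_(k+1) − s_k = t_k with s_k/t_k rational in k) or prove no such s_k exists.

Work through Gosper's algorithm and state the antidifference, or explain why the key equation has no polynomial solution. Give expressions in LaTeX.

s_k = k \left(- 3 k^{4} - 3 k^{2} - k - 2\right)

t_(k+1)/t_k = (15*k**4 + 90*k**3 + 219*k**2 + 254*k + 119)/(15*k**4 + 30*k**3 + 39*k**2 + 26*k + 9).
Normal form (A,B,C) = (1, 1, k**4 + 2*k**3 + 13*k**2/5 + 26*k/15 + 3/5).
Need (1)·f(k+1) − (1)·f(k) = k**4 + 2*k**3 + 13*k**2/5 + 26*k/15 + 3/5.
From deg A=0, deg B=0, deg C=4: d=5.
Match coefficients ⇒ f(k) = k*(3*k**4 + 3*k**2 + k + 2)/15.
So s_k = (B(k−1)f/C)·t_k = (k*(3*k**4 + 3*k**2 + k + 2)/(15*k**4 + 30*k**3 + 39*k**2 + 26*k + 9))·t_k = k*(-3*k**4 - 3*k**2 - k - 2).
s_(k+1) − s_k = -15*k**4 - 30*k**3 - 39*k**2 - 26*k - 9 = t_k.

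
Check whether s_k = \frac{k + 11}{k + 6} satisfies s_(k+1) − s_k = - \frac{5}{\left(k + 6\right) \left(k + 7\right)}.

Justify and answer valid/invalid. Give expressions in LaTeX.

s_(k+1) = (k + 12)/(k + 7)
s_(k+1) − s_k = -5/(k**2 + 13*k + 42)
(s_(k+1) − s_k) − t_k = 0

Valid — Δs_k = t_k.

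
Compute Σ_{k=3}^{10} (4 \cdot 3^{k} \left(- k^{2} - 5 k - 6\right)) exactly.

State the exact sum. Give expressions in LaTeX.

Σ = -51194592

The ratio is 3*(k + 4)/(k + 2).
So A=3 and B=1, with C=k**2 + 5*k + 6.
Set up (3)·f(k+1) − (1)·f(k) − (k**2 + 5*k + 6) = 0.
deg f ≤ 2 (via 0,0,2).
Match coefficients ⇒ f(k) = (2*k**2 + 4*k + 3)/4.
Get s_k = R·t_k = 3**k*(-2*k**2 - 4*k - 3) with R(k) = B(k−1)f(k)/C(k) = (2*k**2 + 4*k + 3)/(4*(k + 2)*(k + 3)).
Verify: 4*3**k*(-k**2 - 5*k - 6) matches t_k.
Sum = s_(11) − s_(3); s_(11) = -51195483, s_(3) = -891 ⇒ -51194592.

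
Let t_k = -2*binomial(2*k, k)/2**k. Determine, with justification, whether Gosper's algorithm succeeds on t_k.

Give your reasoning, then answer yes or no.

No. Not Gosper-summable.

Step 1: r(k) = (2*k + 1)/(k + 1).
Normal form (A,B,C) = (2*k + 1, k + 1, 1).
Set up (2*k + 1)·f(k+1) − (k)·f(k) − (1) = 0.
d = -1 from the (1,1,0) case.
deg f ≤ -1 is impossible — no certificate.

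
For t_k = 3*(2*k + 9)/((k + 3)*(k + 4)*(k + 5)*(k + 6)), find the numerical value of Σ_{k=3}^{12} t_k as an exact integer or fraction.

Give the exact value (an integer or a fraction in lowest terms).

Compute t_(k+1)/t_k: get (k + 3)*(2*k + 11)/((k + 7)*(2*k + 9)).
A = k + 3, B = k + 7, C = k + 9/2.
Need (k + 3)·f(k+1) − (k + 6)·f(k) = k + 9/2.
From deg A=1, deg B=1, deg C=1: d=3.
Coefficient equations give f(k) = k*(k + 4)*(k + 8)/30.
Certificate R = B(k−1)f/C = k*(k + 4)*(k + 6)*(k + 8)/(15*(2*k + 9)) gives s_k = k*(k + 8)/(5*(k**2 + 8*k + 15)).
Δs = 3*(2*k + 9)/(k**4 + 18*k**3 + 119*k**2 + 342*k + 360), as required.
Telescoping: Σ = s_(13) − s_(3) = 91/480 − (11/80) = 5/96.

Σ = 5/96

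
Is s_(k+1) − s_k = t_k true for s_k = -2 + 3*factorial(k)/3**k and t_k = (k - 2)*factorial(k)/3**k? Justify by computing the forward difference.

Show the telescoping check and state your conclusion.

valid (s_(k+1) − s_k reduces to t_k)

s_(k+1) = (-2*3**k + k*factorial(k) + factorial(k))/3**k
s_(k+1) − s_k = (k - 2)*factorial(k)/3**k
(s_(k+1) − s_k) − t_k = 0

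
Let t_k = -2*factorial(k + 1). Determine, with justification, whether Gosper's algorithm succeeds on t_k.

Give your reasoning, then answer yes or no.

No — key equation has no polynomial f.

Ratio r(k) = k + 2.
Gosper form: A/B · C(k+1)/C(k) with A=k + 2, B=1, C=1.
Need (k + 2)·f(k+1) − (1)·f(k) = 1.
Bound: deg f ≤ -1.
Negative degree bound (-1): no f exists, t_k not Gosper-summable.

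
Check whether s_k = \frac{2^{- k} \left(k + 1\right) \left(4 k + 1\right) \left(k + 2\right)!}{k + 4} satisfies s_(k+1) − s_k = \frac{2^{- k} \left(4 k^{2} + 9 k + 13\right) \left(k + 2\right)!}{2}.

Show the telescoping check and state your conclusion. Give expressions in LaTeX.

s_(k+1) = (k + 2)*(4*k + 5)*factorial(k + 3)/(2*2**k*(k + 5))
s_(k+1) − s_k = (4*k**4 + 33*k**3 + 99*k**2 + 174*k + 110)*factorial(k + 2)/(2*2**k*(k + 4)*(k + 5))
(s_(k+1) − s_k) − t_k = -3*(4*k**3 + 25*k**2 + 41*k + 50)*factorial(k + 2)/(2*2**k*(k + 4)*(k + 5))

Invalid: residual - \frac{3 \cdot 2^{- k} \left(4 k^{3} + 25 k^{2} + 41 k + 50\right) \left(k + 2\right)!}{2 \left(k + 4\right) \left(k + 5\right)} ≠ 0.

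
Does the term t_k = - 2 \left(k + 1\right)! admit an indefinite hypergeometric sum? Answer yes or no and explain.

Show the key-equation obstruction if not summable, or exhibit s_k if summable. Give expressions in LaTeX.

No — t_k has no hypergeometric antidifference.

The ratio is k + 2.
So A=k + 2 and B=1, with C=1.
Need (k + 2)·f(k+1) − (1)·f(k) = 1.
Degrees (1,0,0) ⇒ d ≤ -1.
deg f ≤ -1 is impossible — no certificate.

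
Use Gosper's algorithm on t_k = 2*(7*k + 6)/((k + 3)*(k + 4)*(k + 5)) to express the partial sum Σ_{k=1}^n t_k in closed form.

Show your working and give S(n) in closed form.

Step 1: r(k) = (k + 3)*(7*k + 13)/((k + 6)*(7*k + 6)).
So A=k + 3 and B=k + 6, with C=k + 6/7.
Set up (k + 3)·f(k+1) − (k + 5)·f(k) − (k + 6/7) = 0.
d = 2 from the (1,1,1) case.
Match coefficients ⇒ f(k) = k*(9*k + 7)/56.
Certificate R = B(k−1)f/C = k*(k + 5)*(9*k + 7)/(8*(7*k + 6)) gives s_k = k*(9*k + 7)/(4*(k + 3)*(k + 4)).
Verify: 2*(7*k + 6)/(k**3 + 12*k**2 + 47*k + 60) matches t_k.
Evaluate: s_(n+1) = (9*n**2 + 25*n + 16)/(4*(n**2 + 9*n + 20)); subtract s_(1) = 1/5 ⇒ S(n) = n*(41*n + 89)/(20*(n**2 + 9*n + 20)).

S(n) = n*(41*n + 89)/(20*(n**2 + 9*n + 20))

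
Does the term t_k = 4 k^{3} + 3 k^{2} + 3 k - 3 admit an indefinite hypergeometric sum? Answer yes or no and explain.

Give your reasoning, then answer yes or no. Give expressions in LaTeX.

Step 1: r(k) = (4*k**3 + 15*k**2 + 21*k + 7)/(4*k**3 + 3*k**2 + 3*k - 3).
Factor: A=1; B=1; C=k**3 + 3*k**2/4 + 3*k/4 - 3/4.
Solve (1)·f(k+1) − (1)·f(k) = k**3 + 3*k**2/4 + 3*k/4 - 3/4.
deg f ≤ 4 (via 0,0,3).
Solve for f: f(k) = k*(k**3 - k**2 + k - 4)/4 (degree 4 ≤ 4).
Certificate R = B(k−1)f/C = k*(k**3 - k**2 + k - 4)/(4*k**3 + 3*k**2 + 3*k - 3) gives s_k = k*(k**3 - k**2 + k - 4).
Check: Δs_k = 4*k**3 + 3*k**2 + 3*k - 3. ✓

Yes. s_k = k \left(k^{3} - k^{2} + k - 4\right).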